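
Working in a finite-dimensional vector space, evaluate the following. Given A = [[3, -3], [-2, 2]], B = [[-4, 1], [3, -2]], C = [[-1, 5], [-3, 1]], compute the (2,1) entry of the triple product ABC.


(ABC)_{21} = sum_m (AB)_{2m} C_{m1}. First compute row 2 of AB.
(AB)_{21} = -2*-4 + 2*3 = 14
(AB)_{22} = -2*1 + 2*-2 = -6
Now contract with column 1 of C:
(AB)_{21} * C_{11} = 14 * -1 = -14
(AB)_{22} * C_{21} = -6 * -3 = 18
(ABC)_{21} = -14 + 18 = 4

4


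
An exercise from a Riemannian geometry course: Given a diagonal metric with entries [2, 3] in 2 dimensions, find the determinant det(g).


For a diagonal metric, the determinant is the product of diagonal entries.
Diagonal entries: 2, 3
det(g) = 2 * 3 = 6

6


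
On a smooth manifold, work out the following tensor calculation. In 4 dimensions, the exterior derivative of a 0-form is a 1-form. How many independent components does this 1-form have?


The exterior derivative of a p-form is a (p+1)-form.
Its number of independent components is C(n, p+1).
n = 4, p+1 = 1
C(4, 1) = 4

4


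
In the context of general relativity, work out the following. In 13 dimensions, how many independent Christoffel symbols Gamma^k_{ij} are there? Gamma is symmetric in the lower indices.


Christoffel symbols Gamma^k_{ij} are symmetric in i,j, so there are d * d(d+1)/2 independent symbols.
d = 13
d(d+1)/2 = 13 * 14 / 2 = 91
Total = 13 * 91 = 1183

1183


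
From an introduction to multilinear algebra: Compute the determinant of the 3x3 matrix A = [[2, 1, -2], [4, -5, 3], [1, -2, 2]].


Expanding along the first row, det(A) = a11*M_11 - a12*M_12 + a13*M_13, where M_1j is the (1,j) minor.
Minor M_11 = -5*2 - 3*-2 = -4
Minor M_12 = 4*2 - 3*1 = 5
Minor M_13 = 4*-2 - -5*1 = -3
det = 2*(-4) - 1*(5) + -2*(-3)
    = -8 - 5 + 6
    = -7

-7


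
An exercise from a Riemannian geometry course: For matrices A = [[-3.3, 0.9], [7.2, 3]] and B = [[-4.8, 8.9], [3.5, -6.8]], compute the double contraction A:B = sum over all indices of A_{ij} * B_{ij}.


A:B = sum over all i,j of A_{ij} * B_{ij}.
Row 1: -3.3*-4.8=15.84, 0.9*8.9=8.01 => row sum = 23.85
Row 2: 7.2*3.5=25.2, 3*-6.8=-20.4 => row sum = 4.8
Total = 23.85 + 4.8 = 28.65

28.65


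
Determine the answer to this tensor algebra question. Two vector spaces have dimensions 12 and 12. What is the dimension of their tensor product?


The dimension of a tensor product is the product of dimensions.
dim(V) = 12, dim(W) = 12
dim(V (x) W) = 12 * 12 = 144

144


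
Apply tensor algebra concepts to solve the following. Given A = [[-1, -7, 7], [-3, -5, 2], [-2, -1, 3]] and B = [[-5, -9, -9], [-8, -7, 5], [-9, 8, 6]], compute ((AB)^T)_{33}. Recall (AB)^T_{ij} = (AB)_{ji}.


(AB)^T_{ij} = (AB)_{ji} = sum_k A_{jk} B_{ki}.
For i=3, j=3 we need (AB)_{33}:
A_{31} * B_{13} = -2 * -9 = 18
A_{32} * B_{23} = -1 * 5 = -5
A_{33} * B_{33} = 3 * 6 = 18
Sum = 18 + -5 + 18 = 31

31


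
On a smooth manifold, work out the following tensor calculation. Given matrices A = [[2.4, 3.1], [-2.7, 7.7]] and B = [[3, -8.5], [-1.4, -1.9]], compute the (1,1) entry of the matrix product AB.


(AB)_{ij} = sum_k A_{ik} B_{kj}.
For i=1, j=1:
A_{11} * B_{11} = 2.4 * 3 = 7.2
A_{12} * B_{21} = 3.1 * -1.4 = -4.34
Sum = 7.2 + -4.34 = 2.86

2.86


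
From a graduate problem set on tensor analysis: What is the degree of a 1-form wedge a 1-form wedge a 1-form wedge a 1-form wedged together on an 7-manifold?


The degree of a wedge product is the sum of the degrees of the individual forms.
Degrees: 1, 1, 1, 1
Total degree = 1 + 1 + 1 + 1 = 4

4


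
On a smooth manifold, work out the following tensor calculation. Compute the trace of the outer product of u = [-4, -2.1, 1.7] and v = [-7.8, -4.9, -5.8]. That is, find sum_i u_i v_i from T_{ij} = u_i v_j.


The outer product gives T_{ij} = u_i v_j.
The trace (contraction) is Tr(T) = sum_i T_{ii} = sum_i u_i v_i.
Diagonal entries:
T_{11} = u_1 * v_1 = -4 * -7.8 = 31.2
T_{22} = u_2 * v_2 = -2.1 * -4.9 = 10.29
T_{33} = u_3 * v_3 = 1.7 * -5.8 = -9.86
Tr(T) = 31.2 + 10.29 + -9.86 = 31.63

31.63


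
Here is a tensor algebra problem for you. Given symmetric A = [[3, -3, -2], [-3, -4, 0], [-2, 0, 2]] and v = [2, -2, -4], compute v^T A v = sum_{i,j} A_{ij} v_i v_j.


First compute Av:
(Av)_1 = 3*2 + -3*-2 + -2*-4 = 20
(Av)_2 = -3*2 + -4*-2 + 0*-4 = 2
(Av)_3 = -2*2 + 0*-2 + 2*-4 = -12
Av = [20, 2, -12]
Then v^T (Av) = 2*20 + -2*2 + -4*-12
= 40 + -4 + 48 = 84

84


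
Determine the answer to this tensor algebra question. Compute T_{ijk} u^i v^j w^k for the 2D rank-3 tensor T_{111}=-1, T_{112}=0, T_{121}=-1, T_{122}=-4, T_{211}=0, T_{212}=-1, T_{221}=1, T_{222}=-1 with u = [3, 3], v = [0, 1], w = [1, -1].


S = sum over i,j,k of T_{ijk} u_i v_j w_k. Expanding all 8 terms:
T_{111}*u_1*v_1*w_1 = -1*3*0*1 = 0  (running total: 0)
T_{112}*u_1*v_1*w_2 = 0*3*0*-1 = 0  (running total: 0)
T_{121}*u_1*v_2*w_1 = -1*3*1*1 = -3  (running total: -3)
T_{122}*u_1*v_2*w_2 = -4*3*1*-1 = 12  (running total: 9)
T_{211}*u_2*v_1*w_1 = 0*3*0*1 = 0  (running total: 9)
T_{212}*u_2*v_1*w_2 = -1*3*0*-1 = 0  (running total: 9)
T_{221}*u_2*v_2*w_1 = 1*3*1*1 = 3  (running total: 12)
T_{222}*u_2*v_2*w_2 = -1*3*1*-1 = 3  (running total: 15)
S = 15

15


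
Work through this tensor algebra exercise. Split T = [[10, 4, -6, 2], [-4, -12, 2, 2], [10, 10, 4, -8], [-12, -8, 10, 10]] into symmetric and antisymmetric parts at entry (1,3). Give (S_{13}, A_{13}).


T_{13} = -6
T_{31} = 10
S_{13} = (-6 + 10)/2 = 4/2 = 2
A_{13} = (-6 - 10)/2 = -16/2 = -8
Check: S + A = 2 + -8 = -6 = T_{13}.

(2, -8)


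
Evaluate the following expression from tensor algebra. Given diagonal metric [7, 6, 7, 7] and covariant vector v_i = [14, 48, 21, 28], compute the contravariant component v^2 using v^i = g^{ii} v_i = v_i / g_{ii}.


To raise an index with a diagonal metric: v^i = v_i / g_{ii}.
For index 2: v_2 = 48, g_{22} = 6
v^2 = 48 / 6 = 8

8


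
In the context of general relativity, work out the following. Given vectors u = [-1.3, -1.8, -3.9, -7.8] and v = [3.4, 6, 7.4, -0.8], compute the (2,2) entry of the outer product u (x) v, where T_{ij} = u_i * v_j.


The outer product entry T_{ij} = u_i * v_j.
We need i=2, j=2.
u_2 = -1.8, v_2 = 6
T_{2,2} = -1.8 * 6 = -10.8

-10.8


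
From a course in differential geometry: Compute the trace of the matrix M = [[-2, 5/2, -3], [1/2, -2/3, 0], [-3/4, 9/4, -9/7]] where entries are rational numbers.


The trace is the sum of diagonal entries.
Diagonal: M[1,1] = -2, M[2,2] = -2/3, M[3,3] = -9/7
Tr(M) = -2 + -2/3 + -9/7
Computing step by step:
After adding M[1,1]: -2
After adding M[2,2]: -8/3
After adding M[3,3]: -83/21
Tr(M) = -83/21

-83/21


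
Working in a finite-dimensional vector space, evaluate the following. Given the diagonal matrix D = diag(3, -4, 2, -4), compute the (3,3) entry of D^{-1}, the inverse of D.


For a diagonal matrix, the inverse has entries (D^{-1})_{ii} = 1/d_{ii}.
The diagonal entries are: d_{11} = 3, d_{22} = -4, d_{33} = 2, d_{44} = -4
We need (D^{-1})_{33} = 1/d_{33} = 1/2 = 1/2

1/2


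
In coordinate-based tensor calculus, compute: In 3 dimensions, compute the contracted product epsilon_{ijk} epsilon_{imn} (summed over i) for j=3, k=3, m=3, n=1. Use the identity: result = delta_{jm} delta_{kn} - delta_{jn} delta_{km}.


Using the identity: epsilon_{ijk} epsilon_{imn} = delta_{jm} delta_{kn} - delta_{jn} delta_{km}.
delta_{33} = 1
delta_{31} = 0
delta_{31} = 0
delta_{33} = 1
Result = 1 * 0 - 0 * 1 = 0 - 0 = 0

0


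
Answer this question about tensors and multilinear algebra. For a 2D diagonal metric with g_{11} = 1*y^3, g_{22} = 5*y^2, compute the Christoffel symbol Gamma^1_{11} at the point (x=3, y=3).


For a diagonal metric, Gamma^k_{ij} = (1/2) g^{kk} (dg_{ik}/dx_j + dg_{jk}/dx_i - dg_{ij}/dx_k).
The metric is diagonal, so g_{ab} = 0 for a != b.
At the given point: g_{11} = 27, g_{22} = 45
g^{11} = 1/27
dg_{11}/dx_1 = dg_{11}/dx_1 = 0
dg_{11}/dx_1 = dg_{11}/dx_1 = 0
dg_{11}/dx_1 = dg_{11}/dx_1 = 0
Numerator = 0 + 0 - 0 = 0
Gamma^1_{11} = 0 / (2 * 27) = 0

0


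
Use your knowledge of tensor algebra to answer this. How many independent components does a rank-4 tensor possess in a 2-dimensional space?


The number of components of a rank-r tensor in d dimensions is d^r.
Here d = 2 and r = 4.
2^4 = 16

16


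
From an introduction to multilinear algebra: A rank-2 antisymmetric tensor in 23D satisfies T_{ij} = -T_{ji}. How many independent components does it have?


An antisymmetric rank-2 tensor satisfies A_{ij} = -A_{ji}, so diagonal entries are zero.
The independent components are the upper-triangular entries: C(n, 2) = n(n-1)/2.
n = 23
C(23, 2) = 23 * 22 / 2 = 506 / 2 = 253

253


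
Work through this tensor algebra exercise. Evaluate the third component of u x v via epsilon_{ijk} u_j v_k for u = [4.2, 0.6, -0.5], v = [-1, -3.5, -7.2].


(u x v)_3 = sum_{j,k} epsilon_{3jk} u_j v_k. Only permutations of (1,2,3) contribute; the two non-zero terms are:
eps_{312} u_1 v_2 = 1 * 4.2 * -3.5 = -14.7
eps_{321} u_2 v_1 = -1 * 0.6 * -1 = 0.6
(u x v)_3 = -14.1

-14.1


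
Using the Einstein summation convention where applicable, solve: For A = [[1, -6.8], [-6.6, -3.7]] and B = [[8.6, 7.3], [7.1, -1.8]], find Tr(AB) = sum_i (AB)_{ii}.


Tr(AB) = sum_i (AB)_{ii} where (AB)_{ii} = sum_k A_{ik} B_{ki}.
(AB)_{11} = 1*8.6 + -6.8*7.1 = -39.68
(AB)_{22} = -6.6*7.3 + -3.7*-1.8 = -41.52
Tr(AB) = -39.68 + -41.52 = -81.2

-81.2


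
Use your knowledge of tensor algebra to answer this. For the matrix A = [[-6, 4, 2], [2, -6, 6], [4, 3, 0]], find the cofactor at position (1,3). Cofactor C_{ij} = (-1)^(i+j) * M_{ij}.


To find cofactor C_{13}, delete row 1 and column 3.
The resulting 2x2 submatrix is: [[2, -6], [4, 3]]
Minor M_{13} = 2*3 - -6*4
  = 6 - -24 = 30
Sign = (-1)^(1+3) = (-1)^4 = 1
Cofactor C_{13} = 1 * 30 = 30

30


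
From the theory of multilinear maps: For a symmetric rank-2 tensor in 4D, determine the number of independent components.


A symmetric rank-2 tensor in d dimensions has d(d+1)/2 independent components.
d = 4
d(d+1)/2 = 4 * 5 / 2 = 20 / 2 = 10

10


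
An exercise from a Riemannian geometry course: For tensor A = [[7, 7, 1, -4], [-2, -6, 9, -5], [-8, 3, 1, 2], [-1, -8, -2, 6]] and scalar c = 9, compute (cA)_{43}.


Scalar multiplication: (cA)_{ij} = c * A_{ij}.
c = 9
A_{43} = -2
(cA)_{43} = 9 * -2 = -18

-18


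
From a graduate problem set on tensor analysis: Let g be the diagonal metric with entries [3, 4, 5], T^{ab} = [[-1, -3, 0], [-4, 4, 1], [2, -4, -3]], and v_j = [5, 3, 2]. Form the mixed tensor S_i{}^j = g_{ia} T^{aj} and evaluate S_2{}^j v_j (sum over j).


Step 1: lower the first index. For a diagonal metric, g_{ia} T^{aj} = g_{ii} T^{ij} (no sum on i).
g_{22} = 4
S_2{}^1 = 4 * T^{21} = 4 * -4 = -16
S_2{}^2 = 4 * T^{22} = 4 * 4 = 16
S_2{}^3 = 4 * T^{23} = 4 * 1 = 4
Step 2: contract S_2{}^j with v_j.
S_2{}^1 * v_1 = -16 * 5 = -80
S_2{}^2 * v_2 = 16 * 3 = 48
S_2{}^3 * v_3 = 4 * 2 = 8
Result = -80 + 48 + 8 = -24

-24


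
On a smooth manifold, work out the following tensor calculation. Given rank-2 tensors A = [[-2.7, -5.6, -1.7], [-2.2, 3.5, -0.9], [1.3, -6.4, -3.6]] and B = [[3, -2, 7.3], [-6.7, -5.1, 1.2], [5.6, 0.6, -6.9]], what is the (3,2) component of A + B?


Tensor addition is component-wise: (A + B)_{ij} = A_{ij} + B_{ij}.
A_{32} = -6.4
B_{32} = 0.6
(A + B)_{32} = -6.4 + 0.6 = -5.8

-5.8


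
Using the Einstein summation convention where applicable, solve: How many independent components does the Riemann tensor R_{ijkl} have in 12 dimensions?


The Riemann tensor in d dimensions has d^2(d^2 - 1)/12 independent components.
d = 12, so d^2 = 144
d^2 - 1 = 143
d^2(d^2 - 1) = 144 * 143 = 20592
Divide by 12: 20592 / 12 = 1716

1716


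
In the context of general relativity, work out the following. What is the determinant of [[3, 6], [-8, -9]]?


For a 2x2 matrix [[a, b], [c, d]], det = a*d - b*c.
a = 3, b = 6, c = -8, d = -9
a*d = 3 * -9 = -27
b*c = 6 * -8 = -48
det = -27 - -48 = 21

21


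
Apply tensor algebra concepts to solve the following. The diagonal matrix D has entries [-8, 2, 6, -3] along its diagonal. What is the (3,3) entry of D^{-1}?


For a diagonal matrix, the inverse has entries (D^{-1})_{ii} = 1/d_{ii}.
The diagonal entries are: d_{11} = -8, d_{22} = 2, d_{33} = 6, d_{44} = -3
We need (D^{-1})_{33} = 1/d_{33} = 1/6 = 1/6

1/6


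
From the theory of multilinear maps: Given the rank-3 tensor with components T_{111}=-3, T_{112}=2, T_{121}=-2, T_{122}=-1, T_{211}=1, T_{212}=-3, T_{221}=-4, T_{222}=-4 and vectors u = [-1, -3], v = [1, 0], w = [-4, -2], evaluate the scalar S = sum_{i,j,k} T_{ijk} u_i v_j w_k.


S = sum over i,j,k of T_{ijk} u_i v_j w_k. Expanding all 8 terms:
T_{111}*u_1*v_1*w_1 = -3*-1*1*-4 = -12  (running total: -12)
T_{112}*u_1*v_1*w_2 = 2*-1*1*-2 = 4  (running total: -8)
T_{121}*u_1*v_2*w_1 = -2*-1*0*-4 = 0  (running total: -8)
T_{122}*u_1*v_2*w_2 = -1*-1*0*-2 = 0  (running total: -8)
T_{211}*u_2*v_1*w_1 = 1*-3*1*-4 = 12  (running total: 4)
T_{212}*u_2*v_1*w_2 = -3*-3*1*-2 = -18  (running total: -14)
T_{221}*u_2*v_2*w_1 = -4*-3*0*-4 = 0  (running total: -14)
T_{222}*u_2*v_2*w_2 = -4*-3*0*-2 = 0  (running total: -14)
S = -14

-14


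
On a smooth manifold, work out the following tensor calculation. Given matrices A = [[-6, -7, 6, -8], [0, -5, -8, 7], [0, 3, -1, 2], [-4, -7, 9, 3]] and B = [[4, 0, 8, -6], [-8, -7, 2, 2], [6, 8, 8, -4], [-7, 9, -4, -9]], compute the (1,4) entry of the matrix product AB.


(AB)_{ij} = sum_k A_{ik} B_{kj}.
For i=1, j=4:
A_{11} * B_{14} = -6 * -6 = 36
A_{12} * B_{24} = -7 * 2 = -14
A_{13} * B_{34} = 6 * -4 = -24
A_{14} * B_{44} = -8 * -9 = 72
Sum = 36 + -14 + -24 + 72 = 70

70


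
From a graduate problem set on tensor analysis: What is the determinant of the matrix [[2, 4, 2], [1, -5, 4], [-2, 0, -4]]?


Expanding along the first row, det(A) = a11*M_11 - a12*M_12 + a13*M_13, where M_1j is the (1,j) minor.
Minor M_11 = -5*-4 - 4*0 = 20
Minor M_12 = 1*-4 - 4*-2 = 4
Minor M_13 = 1*0 - -5*-2 = -10
det = 2*(20) - 4*(4) + 2*(-10)
    = 40 - 16 + -20
    = 4

4


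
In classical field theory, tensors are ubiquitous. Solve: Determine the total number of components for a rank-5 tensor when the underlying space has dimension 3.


The number of components of a rank-r tensor in d dimensions is d^r.
Here d = 3 and r = 5.
3^5 = 243

243


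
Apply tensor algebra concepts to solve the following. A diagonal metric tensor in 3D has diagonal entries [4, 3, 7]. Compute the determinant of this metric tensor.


For a diagonal metric, the determinant is the product of diagonal entries.
Diagonal entries: 4, 3, 7
det(g) = 4 * 3 * 7 = 84

84


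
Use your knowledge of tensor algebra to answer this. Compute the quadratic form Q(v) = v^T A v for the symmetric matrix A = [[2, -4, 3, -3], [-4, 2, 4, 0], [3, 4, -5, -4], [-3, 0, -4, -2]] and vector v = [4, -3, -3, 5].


First compute Av:
(Av)_1 = 2*4 + -4*-3 + 3*-3 + -3*5 = -4
(Av)_2 = -4*4 + 2*-3 + 4*-3 + 0*5 = -34
(Av)_3 = 3*4 + 4*-3 + -5*-3 + -4*5 = -5
(Av)_4 = -3*4 + 0*-3 + -4*-3 + -2*5 = -10
Av = [-4, -34, -5, -10]
Then v^T (Av) = 4*-4 + -3*-34 + -3*-5 + 5*-10
= -16 + 102 + 15 + -50 = 51

51


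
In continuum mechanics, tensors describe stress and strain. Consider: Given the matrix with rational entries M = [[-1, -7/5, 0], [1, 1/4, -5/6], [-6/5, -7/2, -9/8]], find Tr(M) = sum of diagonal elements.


The trace is the sum of diagonal entries.
Diagonal: M[1,1] = -1, M[2,2] = 1/4, M[3,3] = -9/8
Tr(M) = -1 + 1/4 + -9/8
Computing step by step:
After adding M[1,1]: -1
After adding M[2,2]: -3/4
After adding M[3,3]: -15/8
Tr(M) = -15/8

-15/8


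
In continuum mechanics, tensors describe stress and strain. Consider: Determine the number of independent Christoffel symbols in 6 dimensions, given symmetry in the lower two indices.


Christoffel symbols Gamma^k_{ij} are symmetric in i,j, so there are d * d(d+1)/2 independent symbols.
d = 6
d(d+1)/2 = 6 * 7 / 2 = 21
Total = 6 * 21 = 126

126


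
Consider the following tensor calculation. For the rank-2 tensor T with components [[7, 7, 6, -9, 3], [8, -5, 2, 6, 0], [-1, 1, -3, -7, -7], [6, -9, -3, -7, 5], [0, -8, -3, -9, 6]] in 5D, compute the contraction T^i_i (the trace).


The contraction (trace) of a rank-2 tensor is the sum of its diagonal elements.
Diagonal entries: A[1,1] = 7, A[2,2] = -5, A[3,3] = -3, A[4,4] = -7, A[5,5] = 6
Tr(A) = 7 + -5 + -3 + -7 + 6 = -2

-2


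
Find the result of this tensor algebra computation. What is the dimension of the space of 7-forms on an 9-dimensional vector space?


The dimension of the space of p-forms on an n-dimensional space is C(n, p).
n = 9, p = 7
C(9, 7) = 9! / (7! * 2!) = 36

36


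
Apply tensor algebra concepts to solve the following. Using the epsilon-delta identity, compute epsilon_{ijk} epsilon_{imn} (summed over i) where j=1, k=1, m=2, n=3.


Using the identity: epsilon_{ijk} epsilon_{imn} = delta_{jm} delta_{kn} - delta_{jn} delta_{km}.
delta_{12} = 0
delta_{13} = 0
delta_{13} = 0
delta_{12} = 0
Result = 0 * 0 - 0 * 0 = 0 - 0 = 0

0


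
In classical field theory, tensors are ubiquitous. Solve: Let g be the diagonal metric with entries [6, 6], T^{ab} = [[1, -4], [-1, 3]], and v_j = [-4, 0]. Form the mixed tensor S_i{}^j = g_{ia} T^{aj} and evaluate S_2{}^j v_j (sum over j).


Step 1: lower the first index. For a diagonal metric, g_{ia} T^{aj} = g_{ii} T^{ij} (no sum on i).
g_{22} = 6
S_2{}^1 = 6 * T^{21} = 6 * -1 = -6
S_2{}^2 = 6 * T^{22} = 6 * 3 = 18
Step 2: contract S_2{}^j with v_j.
S_2{}^1 * v_1 = -6 * -4 = 24
S_2{}^2 * v_2 = 18 * 0 = 0
Result = 24 + 0 = 24

24


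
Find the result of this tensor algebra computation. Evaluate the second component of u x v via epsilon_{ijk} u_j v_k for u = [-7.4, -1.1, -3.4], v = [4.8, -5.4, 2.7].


(u x v)_2 = sum_{j,k} epsilon_{2jk} u_j v_k. Only permutations of (1,2,3) contribute; the two non-zero terms are:
eps_{213} u_1 v_3 = -1 * -7.4 * 2.7 = 19.98
eps_{231} u_3 v_1 = 1 * -3.4 * 4.8 = -16.32
(u x v)_2 = 3.66

3.66


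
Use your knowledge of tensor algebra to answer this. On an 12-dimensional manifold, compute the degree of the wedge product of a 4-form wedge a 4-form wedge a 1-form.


The degree of a wedge product is the sum of the degrees of the individual forms.
Degrees: 4, 4, 1
Total degree = 4 + 4 + 1 = 9

9


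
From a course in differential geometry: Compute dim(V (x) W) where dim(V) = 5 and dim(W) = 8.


The dimension of a tensor product is the product of dimensions.
dim(V) = 5, dim(W) = 8
dim(V (x) W) = 5 * 8 = 40

40


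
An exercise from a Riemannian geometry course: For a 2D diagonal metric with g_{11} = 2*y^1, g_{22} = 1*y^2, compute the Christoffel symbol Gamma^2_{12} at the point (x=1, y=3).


For a diagonal metric, Gamma^k_{ij} = (1/2) g^{kk} (dg_{ik}/dx_j + dg_{jk}/dx_i - dg_{ij}/dx_k).
The metric is diagonal, so g_{ab} = 0 for a != b.
At the given point: g_{11} = 6, g_{22} = 9
g^{22} = 1/9
dg_{12}/dx_2 = 0 (off-diagonal)
dg_{22}/dx_1 = dg_{22}/dx_1 = 0
dg_{12}/dx_2 = 0 (off-diagonal)
Numerator = 0 + 0 - 0 = 0
Gamma^2_{12} = 0 / (2 * 9) = 0

0


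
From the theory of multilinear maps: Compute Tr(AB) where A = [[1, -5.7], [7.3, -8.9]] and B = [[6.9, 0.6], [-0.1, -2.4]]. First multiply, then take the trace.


Tr(AB) = sum_i (AB)_{ii} where (AB)_{ii} = sum_k A_{ik} B_{ki}.
(AB)_{11} = 1*6.9 + -5.7*-0.1 = 7.47
(AB)_{22} = 7.3*0.6 + -8.9*-2.4 = 25.74
Tr(AB) = 7.47 + 25.74 = 33.21

33.21


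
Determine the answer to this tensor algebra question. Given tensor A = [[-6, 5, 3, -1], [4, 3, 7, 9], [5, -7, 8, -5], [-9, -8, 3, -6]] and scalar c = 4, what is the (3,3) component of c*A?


Scalar multiplication: (cA)_{ij} = c * A_{ij}.
c = 4
A_{33} = 8
(cA)_{33} = 4 * 8 = 32

32


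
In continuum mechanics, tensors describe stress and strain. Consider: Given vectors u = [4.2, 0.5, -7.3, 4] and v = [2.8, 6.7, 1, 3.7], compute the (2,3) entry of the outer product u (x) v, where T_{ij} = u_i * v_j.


The outer product entry T_{ij} = u_i * v_j.
We need i=2, j=3.
u_2 = 0.5, v_3 = 1
T_{2,3} = 0.5 * 1 = 0.5

0.5


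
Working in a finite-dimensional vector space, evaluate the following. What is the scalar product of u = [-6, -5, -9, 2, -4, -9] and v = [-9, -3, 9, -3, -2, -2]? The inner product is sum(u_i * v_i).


The inner product u . v = sum of u_i * v_i.
Term-by-term: -6 * -9, -5 * -3, -9 * 9, 2 * -3, -4 * -2, -9 * -2
Products: 54, 15, -81, -6, 8, 18
Sum = 54 + 15 + -81 + -6 + 8 + 18 = 8

8


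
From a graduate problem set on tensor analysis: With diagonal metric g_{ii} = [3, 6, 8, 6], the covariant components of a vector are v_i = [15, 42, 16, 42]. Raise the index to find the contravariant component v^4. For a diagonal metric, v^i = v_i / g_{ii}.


To raise an index with a diagonal metric: v^i = v_i / g_{ii}.
For index 4: v_4 = 42, g_{44} = 6
v^4 = 42 / 6 = 7

7


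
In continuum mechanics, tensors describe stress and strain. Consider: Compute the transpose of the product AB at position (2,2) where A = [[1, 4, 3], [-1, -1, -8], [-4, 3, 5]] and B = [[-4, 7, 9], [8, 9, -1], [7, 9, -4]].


(AB)^T_{ij} = (AB)_{ji} = sum_k A_{jk} B_{ki}.
For i=2, j=2 we need (AB)_{22}:
A_{21} * B_{12} = -1 * 7 = -7
A_{22} * B_{22} = -1 * 9 = -9
A_{23} * B_{32} = -8 * 9 = -72
Sum = -7 + -9 + -72 = -88

-88


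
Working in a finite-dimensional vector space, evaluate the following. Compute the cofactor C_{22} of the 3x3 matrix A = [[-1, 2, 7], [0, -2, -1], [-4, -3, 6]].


To find cofactor C_{22}, delete row 2 and column 2.
The resulting 2x2 submatrix is: [[-1, 7], [-4, 6]]
Minor M_{22} = -1*6 - 7*-4
  = -6 - -28 = 22
Sign = (-1)^(2+2) = (-1)^4 = 1
Cofactor C_{22} = 1 * 22 = 22

22


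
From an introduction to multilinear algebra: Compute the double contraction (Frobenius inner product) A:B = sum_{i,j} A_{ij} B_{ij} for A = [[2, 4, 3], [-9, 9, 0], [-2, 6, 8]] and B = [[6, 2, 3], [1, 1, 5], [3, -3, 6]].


A:B = sum over all i,j of A_{ij} * B_{ij}.
Row 1: 2*6=12, 4*2=8, 3*3=9 => row sum = 29
Row 2: -9*1=-9, 9*1=9, 0*5=0 => row sum = 0
Row 3: -2*3=-6, 6*-3=-18, 8*6=48 => row sum = 24
Total = 29 + 0 + 24 = 53

53


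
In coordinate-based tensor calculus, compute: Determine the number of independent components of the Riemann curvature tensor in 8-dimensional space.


The Riemann tensor in d dimensions has d^2(d^2 - 1)/12 independent components.
d = 8, so d^2 = 64
d^2 - 1 = 63
d^2(d^2 - 1) = 64 * 63 = 4032
Divide by 12: 4032 / 12 = 336

336


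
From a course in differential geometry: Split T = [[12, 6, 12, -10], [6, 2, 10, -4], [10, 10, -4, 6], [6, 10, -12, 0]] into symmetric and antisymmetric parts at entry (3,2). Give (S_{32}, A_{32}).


T_{32} = 10
T_{23} = 10
S_{32} = (10 + 10)/2 = 20/2 = 10
A_{32} = (10 - 10)/2 = 0/2 = 0
Check: S + A = 10 + 0 = 10 = T_{32}.

(10, 0)


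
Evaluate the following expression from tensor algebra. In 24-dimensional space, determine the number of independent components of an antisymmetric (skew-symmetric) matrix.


An antisymmetric rank-2 tensor satisfies A_{ij} = -A_{ji}, so diagonal entries are zero.
The independent components are the upper-triangular entries: C(n, 2) = n(n-1)/2.
n = 24
C(24, 2) = 24 * 23 / 2 = 552 / 2 = 276

276


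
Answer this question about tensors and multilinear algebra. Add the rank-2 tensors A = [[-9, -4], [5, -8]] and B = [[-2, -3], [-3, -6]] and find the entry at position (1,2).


Tensor addition is component-wise: (A + B)_{ij} = A_{ij} + B_{ij}.
A_{12} = -4
B_{12} = -3
(A + B)_{12} = -4 + -3 = -7

-7


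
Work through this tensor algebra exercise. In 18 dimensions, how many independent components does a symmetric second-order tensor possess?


A symmetric rank-2 tensor in d dimensions has d(d+1)/2 independent components.
d = 18
d(d+1)/2 = 18 * 19 / 2 = 342 / 2 = 171

171


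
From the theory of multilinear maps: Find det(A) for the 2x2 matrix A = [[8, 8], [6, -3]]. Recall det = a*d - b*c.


For a 2x2 matrix [[a, b], [c, d]], det = a*d - b*c.
a = 8, b = 8, c = 6, d = -3
a*d = 8 * -3 = -24
b*c = 8 * 6 = 48
det = -24 - 48 = -72

-72


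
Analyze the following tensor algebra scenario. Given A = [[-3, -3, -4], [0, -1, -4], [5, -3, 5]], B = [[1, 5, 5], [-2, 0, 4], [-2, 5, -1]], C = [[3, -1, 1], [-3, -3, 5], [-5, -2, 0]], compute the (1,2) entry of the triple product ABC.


(ABC)_{12} = sum_m (AB)_{1m} C_{m2}. First compute row 1 of AB.
(AB)_{11} = -3*1 + -3*-2 + -4*-2 = 11
(AB)_{12} = -3*5 + -3*0 + -4*5 = -35
(AB)_{13} = -3*5 + -3*4 + -4*-1 = -23
Now contract with column 2 of C:
(AB)_{11} * C_{12} = 11 * -1 = -11
(AB)_{12} * C_{22} = -35 * -3 = 105
(AB)_{13} * C_{32} = -23 * -2 = 46
(ABC)_{12} = -11 + 105 + 46 = 140

140


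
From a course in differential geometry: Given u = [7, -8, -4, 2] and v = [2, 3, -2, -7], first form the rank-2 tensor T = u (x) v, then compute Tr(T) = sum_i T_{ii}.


The outer product gives T_{ij} = u_i v_j.
The trace (contraction) is Tr(T) = sum_i T_{ii} = sum_i u_i v_i.
Diagonal entries:
T_{11} = u_1 * v_1 = 7 * 2 = 14
T_{22} = u_2 * v_2 = -8 * 3 = -24
T_{33} = u_3 * v_3 = -4 * -2 = 8
T_{44} = u_4 * v_4 = 2 * -7 = -14
Tr(T) = 14 + -24 + 8 + -14 = -16

-16


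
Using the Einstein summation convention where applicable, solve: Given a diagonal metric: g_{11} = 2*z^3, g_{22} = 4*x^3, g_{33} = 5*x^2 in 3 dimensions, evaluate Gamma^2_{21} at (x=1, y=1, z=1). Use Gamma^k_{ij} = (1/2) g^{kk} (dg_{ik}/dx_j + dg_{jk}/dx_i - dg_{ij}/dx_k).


For a diagonal metric, Gamma^k_{ij} = (1/2) g^{kk} (dg_{ik}/dx_j + dg_{jk}/dx_i - dg_{ij}/dx_k).
The metric is diagonal, so g_{ab} = 0 for a != b.
At the given point: g_{11} = 2, g_{22} = 4, g_{33} = 5
g^{22} = 1/4
dg_{22}/dx_1 = dg_{22}/dx_1 = 12
dg_{12}/dx_2 = 0 (off-diagonal)
dg_{21}/dx_2 = 0 (off-diagonal)
Numerator = 12 + 0 - 0 = 12
Gamma^2_{21} = 12 / (2 * 4) = 3/2

3/2


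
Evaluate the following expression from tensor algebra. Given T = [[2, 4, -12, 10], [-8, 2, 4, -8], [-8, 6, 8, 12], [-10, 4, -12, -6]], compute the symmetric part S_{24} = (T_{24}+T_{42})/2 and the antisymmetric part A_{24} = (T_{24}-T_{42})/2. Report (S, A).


T_{24} = -8
T_{42} = 4
S_{24} = (-8 + 4)/2 = -4/2 = -2
A_{24} = (-8 - 4)/2 = -12/2 = -6
Check: S + A = -2 + -6 = -8 = T_{24}.

(-2, -6)


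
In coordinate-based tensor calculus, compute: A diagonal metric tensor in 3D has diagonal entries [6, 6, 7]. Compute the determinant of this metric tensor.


For a diagonal metric, the determinant is the product of diagonal entries.
Diagonal entries: 6, 6, 7
det(g) = 6 * 6 * 7 = 252

252


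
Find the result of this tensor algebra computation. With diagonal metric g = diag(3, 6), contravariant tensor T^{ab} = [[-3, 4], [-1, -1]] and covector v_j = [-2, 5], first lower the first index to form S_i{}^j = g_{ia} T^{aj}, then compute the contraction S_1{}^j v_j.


Step 1: lower the first index. For a diagonal metric, g_{ia} T^{aj} = g_{ii} T^{ij} (no sum on i).
g_{11} = 3
S_1{}^1 = 3 * T^{11} = 3 * -3 = -9
S_1{}^2 = 3 * T^{12} = 3 * 4 = 12
Step 2: contract S_1{}^j with v_j.
S_1{}^1 * v_1 = -9 * -2 = 18
S_1{}^2 * v_2 = 12 * 5 = 60
Result = 18 + 60 = 78

78


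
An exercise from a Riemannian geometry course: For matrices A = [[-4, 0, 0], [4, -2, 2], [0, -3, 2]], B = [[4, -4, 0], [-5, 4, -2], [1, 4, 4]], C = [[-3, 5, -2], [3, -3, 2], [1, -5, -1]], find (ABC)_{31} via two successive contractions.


(ABC)_{31} = sum_m (AB)_{3m} C_{m1}. First compute row 3 of AB.
(AB)_{31} = 0*4 + -3*-5 + 2*1 = 17
(AB)_{32} = 0*-4 + -3*4 + 2*4 = -4
(AB)_{33} = 0*0 + -3*-2 + 2*4 = 14
Now contract with column 1 of C:
(AB)_{31} * C_{11} = 17 * -3 = -51
(AB)_{32} * C_{21} = -4 * 3 = -12
(AB)_{33} * C_{31} = 14 * 1 = 14
(ABC)_{31} = -51 + -12 + 14 = -49

-49


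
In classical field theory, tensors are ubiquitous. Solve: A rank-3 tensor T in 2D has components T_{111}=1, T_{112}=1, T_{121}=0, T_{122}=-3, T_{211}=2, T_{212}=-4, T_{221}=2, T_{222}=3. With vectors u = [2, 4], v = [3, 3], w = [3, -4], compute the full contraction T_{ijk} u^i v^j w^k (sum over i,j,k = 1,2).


S = sum over i,j,k of T_{ijk} u_i v_j w_k. Expanding all 8 terms:
T_{111}*u_1*v_1*w_1 = 1*2*3*3 = 18  (running total: 18)
T_{112}*u_1*v_1*w_2 = 1*2*3*-4 = -24  (running total: -6)
T_{121}*u_1*v_2*w_1 = 0*2*3*3 = 0  (running total: -6)
T_{122}*u_1*v_2*w_2 = -3*2*3*-4 = 72  (running total: 66)
T_{211}*u_2*v_1*w_1 = 2*4*3*3 = 72  (running total: 138)
T_{212}*u_2*v_1*w_2 = -4*4*3*-4 = 192  (running total: 330)
T_{221}*u_2*v_2*w_1 = 2*4*3*3 = 72  (running total: 402)
T_{222}*u_2*v_2*w_2 = 3*4*3*-4 = -144  (running total: 258)
S = 258

258


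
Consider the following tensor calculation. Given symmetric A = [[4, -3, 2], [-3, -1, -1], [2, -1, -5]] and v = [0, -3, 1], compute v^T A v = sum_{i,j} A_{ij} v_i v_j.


First compute Av:
(Av)_1 = 4*0 + -3*-3 + 2*1 = 11
(Av)_2 = -3*0 + -1*-3 + -1*1 = 2
(Av)_3 = 2*0 + -1*-3 + -5*1 = -2
Av = [11, 2, -2]
Then v^T (Av) = 0*11 + -3*2 + 1*-2
= 0 + -6 + -2 = -8

-8


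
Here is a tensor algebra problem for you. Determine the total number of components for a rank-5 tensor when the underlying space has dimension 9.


The number of components of a rank-r tensor in d dimensions is d^r.
Here d = 9 and r = 5.
9^5 = 59049

59049


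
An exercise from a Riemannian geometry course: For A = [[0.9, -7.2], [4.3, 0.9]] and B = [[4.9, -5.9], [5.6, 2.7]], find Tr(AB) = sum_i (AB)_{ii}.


Tr(AB) = sum_i (AB)_{ii} where (AB)_{ii} = sum_k A_{ik} B_{ki}.
(AB)_{11} = 0.9*4.9 + -7.2*5.6 = -35.91
(AB)_{22} = 4.3*-5.9 + 0.9*2.7 = -22.94
Tr(AB) = -35.91 + -22.94 = -58.85

-58.85


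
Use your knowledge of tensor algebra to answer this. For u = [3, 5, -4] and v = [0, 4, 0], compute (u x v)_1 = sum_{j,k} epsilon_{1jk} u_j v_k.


(u x v)_1 = sum_{j,k} epsilon_{1jk} u_j v_k. Only permutations of (1,2,3) contribute; the two non-zero terms are:
eps_{123} u_2 v_3 = 1 * 5 * 0 = 0
eps_{132} u_3 v_2 = -1 * -4 * 4 = 16
(u x v)_1 = 16

16


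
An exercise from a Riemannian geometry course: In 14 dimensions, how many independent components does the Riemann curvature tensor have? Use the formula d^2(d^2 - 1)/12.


The Riemann tensor in d dimensions has d^2(d^2 - 1)/12 independent components.
d = 14, so d^2 = 196
d^2 - 1 = 195
d^2(d^2 - 1) = 196 * 195 = 38220
Divide by 12: 38220 / 12 = 3185

3185


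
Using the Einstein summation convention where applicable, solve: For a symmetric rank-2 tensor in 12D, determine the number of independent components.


A symmetric rank-2 tensor in d dimensions has d(d+1)/2 independent components.
d = 12
d(d+1)/2 = 12 * 13 / 2 = 156 / 2 = 78

78


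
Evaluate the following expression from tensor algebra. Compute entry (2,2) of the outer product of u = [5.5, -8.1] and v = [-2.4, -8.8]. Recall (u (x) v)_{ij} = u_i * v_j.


The outer product entry T_{ij} = u_i * v_j.
We need i=2, j=2.
u_2 = -8.1, v_2 = -8.8
T_{2,2} = -8.1 * -8.8 = 71.28

71.28


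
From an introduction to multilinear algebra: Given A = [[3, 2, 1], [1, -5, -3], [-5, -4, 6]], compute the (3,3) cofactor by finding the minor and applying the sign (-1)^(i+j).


To find cofactor C_{33}, delete row 3 and column 3.
The resulting 2x2 submatrix is: [[3, 2], [1, -5]]
Minor M_{33} = 3*-5 - 2*1
  = -15 - 2 = -17
Sign = (-1)^(3+3) = (-1)^6 = 1
Cofactor C_{33} = 1 * -17 = -17

-17


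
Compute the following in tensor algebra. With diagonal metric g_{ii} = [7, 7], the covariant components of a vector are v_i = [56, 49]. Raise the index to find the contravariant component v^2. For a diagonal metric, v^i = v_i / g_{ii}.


To raise an index with a diagonal metric: v^i = v_i / g_{ii}.
For index 2: v_2 = 49, g_{22} = 7
v^2 = 49 / 7 = 7

7


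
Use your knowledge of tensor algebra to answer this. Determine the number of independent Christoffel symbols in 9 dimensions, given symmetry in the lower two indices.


Christoffel symbols Gamma^k_{ij} are symmetric in i,j, so there are d * d(d+1)/2 independent symbols.
d = 9
d(d+1)/2 = 9 * 10 / 2 = 45
Total = 9 * 45 = 405

405


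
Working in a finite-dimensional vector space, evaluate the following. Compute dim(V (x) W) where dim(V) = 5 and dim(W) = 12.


The dimension of a tensor product is the product of dimensions.
dim(V) = 5, dim(W) = 12
dim(V (x) W) = 5 * 12 = 60

60


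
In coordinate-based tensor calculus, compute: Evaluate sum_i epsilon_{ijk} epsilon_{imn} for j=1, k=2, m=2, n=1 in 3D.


Using the identity: epsilon_{ijk} epsilon_{imn} = delta_{jm} delta_{kn} - delta_{jn} delta_{km}.
delta_{12} = 0
delta_{21} = 0
delta_{11} = 1
delta_{22} = 1
Result = 0 * 0 - 1 * 1 = 0 - 1 = -1

-1


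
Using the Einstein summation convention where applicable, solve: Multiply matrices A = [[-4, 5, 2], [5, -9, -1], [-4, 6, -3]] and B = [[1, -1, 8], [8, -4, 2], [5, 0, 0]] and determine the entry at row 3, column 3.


(AB)_{ij} = sum_k A_{ik} B_{kj}.
For i=3, j=3:
A_{31} * B_{13} = -4 * 8 = -32
A_{32} * B_{23} = 6 * 2 = 12
A_{33} * B_{33} = -3 * 0 = 0
Sum = -32 + 12 + 0 = -20

-20


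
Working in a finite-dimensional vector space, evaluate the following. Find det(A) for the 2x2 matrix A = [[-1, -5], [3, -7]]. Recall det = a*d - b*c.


For a 2x2 matrix [[a, b], [c, d]], det = a*d - b*c.
a = -1, b = -5, c = 3, d = -7
a*d = -1 * -7 = 7
b*c = -5 * 3 = -15
det = 7 - -15 = 22

22


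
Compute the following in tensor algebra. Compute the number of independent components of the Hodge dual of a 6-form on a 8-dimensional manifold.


The Hodge dual of a p-form on an n-dimensional manifold is an (n-p)-form.
n = 8, p = 6, so dual degree = 8 - 6 = 2
The number of components is C(n, n-p) = C(8, 2) = 28

28


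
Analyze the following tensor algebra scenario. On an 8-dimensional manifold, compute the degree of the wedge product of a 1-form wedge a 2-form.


The degree of a wedge product is the sum of the degrees of the individual forms.
Degrees: 1, 2
Total degree = 1 + 2 = 3

3


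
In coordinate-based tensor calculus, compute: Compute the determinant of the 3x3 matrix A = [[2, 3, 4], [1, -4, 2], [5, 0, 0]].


Expanding along the first row, det(A) = a11*M_11 - a12*M_12 + a13*M_13, where M_1j is the (1,j) minor.
Minor M_11 = -4*0 - 2*0 = 0
Minor M_12 = 1*0 - 2*5 = -10
Minor M_13 = 1*0 - -4*5 = 20
det = 2*(0) - 3*(-10) + 4*(20)
    = 0 - -30 + 80
    = 110

110


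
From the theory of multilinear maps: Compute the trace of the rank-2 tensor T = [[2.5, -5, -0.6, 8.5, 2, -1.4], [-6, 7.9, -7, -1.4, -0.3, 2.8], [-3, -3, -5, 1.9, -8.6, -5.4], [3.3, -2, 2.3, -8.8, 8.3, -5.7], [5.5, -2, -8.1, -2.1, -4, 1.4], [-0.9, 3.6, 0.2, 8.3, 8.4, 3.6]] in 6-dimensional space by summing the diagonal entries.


The contraction (trace) of a rank-2 tensor is the sum of its diagonal elements.
Diagonal entries: A[1,1] = 2.5, A[2,2] = 7.9, A[3,3] = -5, A[4,4] = -8.8, A[5,5] = -4, A[6,6] = 3.6
Tr(A) = 2.5 + 7.9 + -5 + -8.8 + -4 + 3.6 = -3.8

-3.8


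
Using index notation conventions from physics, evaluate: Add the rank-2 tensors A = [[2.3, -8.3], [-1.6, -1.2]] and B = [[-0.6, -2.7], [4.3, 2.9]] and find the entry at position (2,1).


Tensor addition is component-wise: (A + B)_{ij} = A_{ij} + B_{ij}.
A_{21} = -1.6
B_{21} = 4.3
(A + B)_{21} = -1.6 + 4.3 = 2.7

2.7


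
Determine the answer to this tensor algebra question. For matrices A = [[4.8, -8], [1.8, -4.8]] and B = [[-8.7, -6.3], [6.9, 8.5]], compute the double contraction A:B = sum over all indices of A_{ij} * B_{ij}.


A:B = sum over all i,j of A_{ij} * B_{ij}.
Row 1: 4.8*-8.7=-41.76, -8*-6.3=50.4 => row sum = 8.64
Row 2: 1.8*6.9=12.42, -4.8*8.5=-40.8 => row sum = -28.38
Total = 8.64 + -28.38 = -19.74

-19.74


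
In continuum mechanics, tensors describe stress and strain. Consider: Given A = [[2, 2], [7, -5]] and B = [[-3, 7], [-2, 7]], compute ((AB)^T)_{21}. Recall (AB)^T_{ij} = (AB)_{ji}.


(AB)^T_{ij} = (AB)_{ji} = sum_k A_{jk} B_{ki}.
For i=2, j=1 we need (AB)_{12}:
A_{11} * B_{12} = 2 * 7 = 14
A_{12} * B_{22} = 2 * 7 = 14
Sum = 14 + 14 = 28

28


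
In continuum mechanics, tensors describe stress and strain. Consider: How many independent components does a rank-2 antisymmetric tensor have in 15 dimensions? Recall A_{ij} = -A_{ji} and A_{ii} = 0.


An antisymmetric rank-2 tensor satisfies A_{ij} = -A_{ji}, so diagonal entries are zero.
The independent components are the upper-triangular entries: C(n, 2) = n(n-1)/2.
n = 15
C(15, 2) = 15 * 14 / 2 = 210 / 2 = 105

105


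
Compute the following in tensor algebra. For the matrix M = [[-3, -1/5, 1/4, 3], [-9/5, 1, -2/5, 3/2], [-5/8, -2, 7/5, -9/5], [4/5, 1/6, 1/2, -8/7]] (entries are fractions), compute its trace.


The trace is the sum of diagonal entries.
Diagonal: M[1,1] = -3, M[2,2] = 1, M[3,3] = 7/5, M[4,4] = -8/7
Tr(M) = -3 + 1 + 7/5 + -8/7
Computing step by step:
After adding M[1,1]: -3
After adding M[2,2]: -2
After adding M[3,3]: -3/5
After adding M[4,4]: -61/35
Tr(M) = -61/35

-61/35


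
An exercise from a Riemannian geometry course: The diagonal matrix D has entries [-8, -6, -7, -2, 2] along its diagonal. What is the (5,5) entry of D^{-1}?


For a diagonal matrix, the inverse has entries (D^{-1})_{ii} = 1/d_{ii}.
The diagonal entries are: d_{11} = -8, d_{22} = -6, d_{33} = -7, d_{44} = -2, d_{55} = 2
We need (D^{-1})_{55} = 1/d_{55} = 1/2 = 1/2

1/2


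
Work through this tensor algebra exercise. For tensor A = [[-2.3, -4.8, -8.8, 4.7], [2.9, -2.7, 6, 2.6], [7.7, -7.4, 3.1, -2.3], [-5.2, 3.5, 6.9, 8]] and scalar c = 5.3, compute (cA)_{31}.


Scalar multiplication: (cA)_{ij} = c * A_{ij}.
c = 5.3
A_{31} = 7.7
(cA)_{31} = 5.3 * 7.7 = 40.81

40.81


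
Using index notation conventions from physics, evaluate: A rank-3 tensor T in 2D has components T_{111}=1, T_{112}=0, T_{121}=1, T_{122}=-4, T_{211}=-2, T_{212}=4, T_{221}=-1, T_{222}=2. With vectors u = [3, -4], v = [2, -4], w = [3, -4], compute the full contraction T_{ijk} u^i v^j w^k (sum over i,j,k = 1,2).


S = sum over i,j,k of T_{ijk} u_i v_j w_k. Expanding all 8 terms:
T_{111}*u_1*v_1*w_1 = 1*3*2*3 = 18  (running total: 18)
T_{112}*u_1*v_1*w_2 = 0*3*2*-4 = 0  (running total: 18)
T_{121}*u_1*v_2*w_1 = 1*3*-4*3 = -36  (running total: -18)
T_{122}*u_1*v_2*w_2 = -4*3*-4*-4 = -192  (running total: -210)
T_{211}*u_2*v_1*w_1 = -2*-4*2*3 = 48  (running total: -162)
T_{212}*u_2*v_1*w_2 = 4*-4*2*-4 = 128  (running total: -34)
T_{221}*u_2*v_2*w_1 = -1*-4*-4*3 = -48  (running total: -82)
T_{222}*u_2*v_2*w_2 = 2*-4*-4*-4 = -128  (running total: -210)
S = -210

-210


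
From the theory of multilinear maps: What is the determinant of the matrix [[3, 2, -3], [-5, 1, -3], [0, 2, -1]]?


Expanding along the first row, det(A) = a11*M_11 - a12*M_12 + a13*M_13, where M_1j is the (1,j) minor.
Minor M_11 = 1*-1 - -3*2 = 5
Minor M_12 = -5*-1 - -3*0 = 5
Minor M_13 = -5*2 - 1*0 = -10
det = 3*(5) - 2*(5) + -3*(-10)
    = 15 - 10 + 30
    = 35

35


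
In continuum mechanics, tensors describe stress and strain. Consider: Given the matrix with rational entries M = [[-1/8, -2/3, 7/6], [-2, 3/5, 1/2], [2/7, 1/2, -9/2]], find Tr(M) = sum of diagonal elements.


The trace is the sum of diagonal entries.
Diagonal: M[1,1] = -1/8, M[2,2] = 3/5, M[3,3] = -9/2
Tr(M) = -1/8 + 3/5 + -9/2
Computing step by step:
After adding M[1,1]: -1/8
After adding M[2,2]: 19/40
After adding M[3,3]: -161/40
Tr(M) = -161/40

-161/40


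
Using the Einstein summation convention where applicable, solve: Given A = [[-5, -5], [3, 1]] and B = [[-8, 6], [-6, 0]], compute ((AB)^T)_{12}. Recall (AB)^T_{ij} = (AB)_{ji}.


(AB)^T_{ij} = (AB)_{ji} = sum_k A_{jk} B_{ki}.
For i=1, j=2 we need (AB)_{21}:
A_{21} * B_{11} = 3 * -8 = -24
A_{22} * B_{21} = 1 * -6 = -6
Sum = -24 + -6 = -30

-30


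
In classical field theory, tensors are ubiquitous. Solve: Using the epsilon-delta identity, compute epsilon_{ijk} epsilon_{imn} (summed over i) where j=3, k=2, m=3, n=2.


Using the identity: epsilon_{ijk} epsilon_{imn} = delta_{jm} delta_{kn} - delta_{jn} delta_{km}.
delta_{33} = 1
delta_{22} = 1
delta_{32} = 0
delta_{23} = 0
Result = 1 * 1 - 0 * 0 = 1 - 0 = 1

1


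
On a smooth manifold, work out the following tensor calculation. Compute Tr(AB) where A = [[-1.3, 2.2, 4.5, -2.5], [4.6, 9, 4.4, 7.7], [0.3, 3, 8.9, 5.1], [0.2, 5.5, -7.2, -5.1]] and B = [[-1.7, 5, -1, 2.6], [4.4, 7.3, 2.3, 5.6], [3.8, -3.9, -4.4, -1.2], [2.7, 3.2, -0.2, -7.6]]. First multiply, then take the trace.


Tr(AB) = sum_i (AB)_{ii} where (AB)_{ii} = sum_k A_{ik} B_{ki}.
(AB)_{11} = -1.3*-1.7 + 2.2*4.4 + 4.5*3.8 + -2.5*2.7 = 22.24
(AB)_{22} = 4.6*5 + 9*7.3 + 4.4*-3.9 + 7.7*3.2 = 96.18
(AB)_{33} = 0.3*-1 + 3*2.3 + 8.9*-4.4 + 5.1*-0.2 = -33.58
(AB)_{44} = 0.2*2.6 + 5.5*5.6 + -7.2*-1.2 + -5.1*-7.6 = 78.72
Tr(AB) = 22.24 + 96.18 + -33.58 + 78.72 = 163.56

163.56
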